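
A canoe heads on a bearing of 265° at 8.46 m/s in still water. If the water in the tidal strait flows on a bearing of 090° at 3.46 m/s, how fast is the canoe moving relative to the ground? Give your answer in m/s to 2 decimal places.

Taking east as x and north as y: velocity relative to the water = (-8.428, -0.737) m/s; the water relative to ground = (3.460, 0.000) m/s.
Velocity relative to ground = (-8.428, -0.737) + (3.460, 0.000) = (-4.968, -0.737) m/s.
Speed = |(-4.968, -0.737)| = 5.022 m/s.

5.02 m/s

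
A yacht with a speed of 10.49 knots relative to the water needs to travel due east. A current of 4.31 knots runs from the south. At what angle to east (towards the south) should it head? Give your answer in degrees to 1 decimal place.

24.3°

The current pushes perpendicular to the desired track; the heading must have a component into the current equal to 4.31 knots: 10.49 sin θ = 4.31.
sin θ = 0.4109, so θ = 24.259°.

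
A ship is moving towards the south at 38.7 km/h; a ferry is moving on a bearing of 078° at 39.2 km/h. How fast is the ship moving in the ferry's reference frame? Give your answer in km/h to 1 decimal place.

Taking east as x and north as y: ship velocity = (0.000, -38.700) km/h; ferry velocity = (38.343, 8.150) km/h.
Velocity of ship relative to ferry = (0.000, -38.700) − (38.343, 8.150) = (-38.343, -46.850) km/h.
Magnitude = |(-38.343, -46.850)| = 60.540 km/h.

60.5 km/h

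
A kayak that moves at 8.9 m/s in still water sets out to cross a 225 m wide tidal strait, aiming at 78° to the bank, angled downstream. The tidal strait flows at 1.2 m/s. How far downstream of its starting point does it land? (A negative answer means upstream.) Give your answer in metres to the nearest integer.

79 m

Perpendicular speed = 8.706 m/s; crossing time = 225 / 8.706 = 25.846 s.
Net downstream speed = 3.050 m/s.
Drift = 3.050 × 25.846 = 78.840 m (downstream).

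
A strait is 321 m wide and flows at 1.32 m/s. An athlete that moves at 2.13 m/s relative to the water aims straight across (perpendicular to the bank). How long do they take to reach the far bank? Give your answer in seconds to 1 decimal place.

150.7 s

The component of the athlete's velocity perpendicular to the bank is 2.13 m/s.
Only the cross-stream component determines the crossing time; the current contributes nothing perpendicular to the bank.
Time = 321 / 2.130 = 150.704 s.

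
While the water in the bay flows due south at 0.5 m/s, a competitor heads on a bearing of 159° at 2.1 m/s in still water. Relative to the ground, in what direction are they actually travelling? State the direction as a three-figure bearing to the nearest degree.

Taking east as x and north as y: velocity relative to the water = (0.753, -1.961) m/s; the water relative to ground = (0.000, -0.500) m/s.
Velocity relative to ground = (0.753, -1.961) + (0.000, -0.500) = (0.753, -2.461) m/s.
Bearing = atan2(0.75, -2.46) = 162.99° clockwise from north.

163°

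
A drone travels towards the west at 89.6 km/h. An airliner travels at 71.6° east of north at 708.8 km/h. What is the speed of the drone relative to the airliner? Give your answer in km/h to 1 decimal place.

794.3 km/h

Taking east as x and north as y: drone velocity = (-89.600, 0.000) km/h; airliner velocity = (672.563, 223.732) km/h.
Velocity of drone relative to airliner = (-89.600, 0.000) − (672.563, 223.732) = (-762.163, -223.732) km/h.
Magnitude = |(-762.163, -223.732)| = 794.323 km/h.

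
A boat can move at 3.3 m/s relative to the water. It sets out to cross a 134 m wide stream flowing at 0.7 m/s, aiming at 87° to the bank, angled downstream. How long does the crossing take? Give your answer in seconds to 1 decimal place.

40.7 s

The component of the boat's velocity perpendicular to the bank is 3.3 × sin 87° = 3.295 m/s.
The current is parallel to the bank, so it does not affect the crossing time.
Time = 134 / 3.295 = 40.662 s.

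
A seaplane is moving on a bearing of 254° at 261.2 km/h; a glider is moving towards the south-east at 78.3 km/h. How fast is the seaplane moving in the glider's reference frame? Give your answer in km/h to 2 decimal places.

Taking east as x and north as y: seaplane velocity = (-251.082, -71.996) km/h; glider velocity = (55.366, -55.366) km/h.
Velocity of seaplane relative to glider = (-251.082, -71.996) − (55.366, -55.366) = (-306.448, -16.630) km/h.
Magnitude = |(-306.448, -16.630)| = 306.899 km/h.

306.90 km/h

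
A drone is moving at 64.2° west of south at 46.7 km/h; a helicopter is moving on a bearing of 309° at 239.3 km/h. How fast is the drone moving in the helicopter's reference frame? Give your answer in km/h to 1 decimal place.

Taking east as x and north as y: drone velocity = (-42.045, -20.325) km/h; helicopter velocity = (-185.971, 150.596) km/h.
Velocity of drone relative to helicopter = (-42.045, -20.325) − (-185.971, 150.596) = (143.926, -170.922) km/h.
Magnitude = |(143.926, -170.922)| = 223.448 km/h.

223.4 km/h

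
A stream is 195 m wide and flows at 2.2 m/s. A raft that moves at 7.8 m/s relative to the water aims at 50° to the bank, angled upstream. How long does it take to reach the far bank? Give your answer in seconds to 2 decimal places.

32.64 s

The component of the raft's velocity perpendicular to the bank is 7.8 × sin 50° = 5.975 m/s.
The current is parallel to the bank, so it does not affect the crossing time.
Time = 195 / 5.975 = 32.635 s.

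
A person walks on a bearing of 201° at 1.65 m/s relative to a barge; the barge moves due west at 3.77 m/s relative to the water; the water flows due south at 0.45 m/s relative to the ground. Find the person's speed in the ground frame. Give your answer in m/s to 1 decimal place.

In east/north components (m/s): person relative to barge = (-0.591, -1.540); barge relative to water = (-3.770, 0.000); water relative to ground = (0.000, -0.450).
Sum = (-4.361, -1.990) m/s.
Speed = |(-4.361, -1.990)| = 4.794 m/s.

4.8 m/s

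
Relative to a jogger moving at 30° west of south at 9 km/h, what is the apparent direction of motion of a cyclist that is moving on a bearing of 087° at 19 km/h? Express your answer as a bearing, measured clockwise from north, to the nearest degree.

Taking east as x and north as y: cyclist velocity = (18.974, 0.994) km/h; jogger velocity = (-4.500, -7.794) km/h.
Velocity of cyclist relative to jogger = (18.974, 0.994) − (-4.500, -7.794) = (23.474, 8.789) km/h.
Bearing = atan2(23.47, 8.79) = 69.47° clockwise from north.

069°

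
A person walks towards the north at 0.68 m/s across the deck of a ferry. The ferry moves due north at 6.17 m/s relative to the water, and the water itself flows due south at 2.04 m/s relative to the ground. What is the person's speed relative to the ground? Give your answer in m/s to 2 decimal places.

4.81 m/s

In east/north components (m/s): person relative to ferry = (0.000, 0.680); ferry relative to water = (0.000, 6.170); water relative to ground = (0.000, -2.040).
Sum = (0.000, 4.810) m/s.
Speed = |(0.000, 4.810)| = 4.810 m/s.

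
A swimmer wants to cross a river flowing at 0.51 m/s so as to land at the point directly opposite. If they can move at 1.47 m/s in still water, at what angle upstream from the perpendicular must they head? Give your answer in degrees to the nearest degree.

20°

To cancel the current, the upstream component of the swimmer's velocity must equal the flow: 1.47 sin θ = 0.51.
sin θ = 0.51 / 1.47 = 0.3469.
θ = arcsin(0.3469) = 20.300°.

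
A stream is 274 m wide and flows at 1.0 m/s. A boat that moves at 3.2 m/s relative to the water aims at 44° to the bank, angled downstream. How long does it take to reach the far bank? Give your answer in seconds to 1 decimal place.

123.3 s

The component of the boat's velocity perpendicular to the bank is 3.2 × sin 44° = 2.223 m/s.
Only the cross-stream component determines the crossing time; the current contributes nothing perpendicular to the bank.
Time = 274 / 2.223 = 123.262 s.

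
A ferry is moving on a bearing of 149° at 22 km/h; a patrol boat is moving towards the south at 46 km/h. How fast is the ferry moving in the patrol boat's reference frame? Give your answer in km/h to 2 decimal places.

29.41 km/h

Taking east as x and north as y: ferry velocity = (11.331, -18.858) km/h; patrol boat velocity = (0.000, -46.000) km/h.
Velocity of ferry relative to patrol boat = (11.331, -18.858) − (0.000, -46.000) = (11.331, 27.142) km/h.
Magnitude = |(11.331, 27.142)| = 29.412 km/h.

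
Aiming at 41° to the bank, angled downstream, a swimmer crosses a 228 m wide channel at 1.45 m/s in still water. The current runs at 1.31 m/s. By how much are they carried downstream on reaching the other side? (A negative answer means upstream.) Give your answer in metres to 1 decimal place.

576.3 m

Perpendicular speed = 0.951 m/s; crossing time = 228 / 0.951 = 239.676 s.
Net downstream speed = 2.404 m/s.
Drift = 2.404 × 239.676 = 576.259 m (downstream).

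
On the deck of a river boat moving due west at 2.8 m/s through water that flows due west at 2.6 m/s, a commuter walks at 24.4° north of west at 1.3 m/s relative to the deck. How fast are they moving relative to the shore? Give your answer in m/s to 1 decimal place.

6.6 m/s

In east/north components (m/s): commuter relative to river boat = (-1.184, 0.537); river boat relative to water = (-2.800, 0.000); water relative to ground = (-2.600, 0.000).
Sum = (-6.584, 0.537) m/s.
Speed = |(-6.584, 0.537)| = 6.606 m/s.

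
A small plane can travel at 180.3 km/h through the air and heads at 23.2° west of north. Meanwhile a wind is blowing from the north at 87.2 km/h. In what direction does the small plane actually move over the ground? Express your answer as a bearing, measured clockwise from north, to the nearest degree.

Taking east as x and north as y: velocity relative to the air = (-71.028, 165.720) km/h; the air relative to ground = (0.000, -87.200) km/h.
Velocity relative to ground = (-71.028, 165.720) + (0.000, -87.200) = (-71.028, 78.520) km/h.
Bearing = atan2(-71.03, 78.52) = 317.87° clockwise from north.

318°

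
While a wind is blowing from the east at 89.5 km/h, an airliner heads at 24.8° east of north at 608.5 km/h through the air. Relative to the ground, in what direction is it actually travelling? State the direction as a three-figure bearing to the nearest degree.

Taking east as x and north as y: velocity relative to the air = (255.237, 552.383) km/h; the air relative to ground = (-89.500, 0.000) km/h.
Velocity relative to ground = (255.237, 552.383) + (-89.500, 0.000) = (165.737, 552.383) km/h.
Bearing = atan2(165.74, 552.38) = 16.70° clockwise from north.

017°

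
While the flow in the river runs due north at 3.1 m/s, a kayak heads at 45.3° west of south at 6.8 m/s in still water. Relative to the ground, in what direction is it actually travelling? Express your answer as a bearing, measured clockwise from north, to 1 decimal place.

250.8°

Taking east as x and north as y: velocity relative to the water = (-4.833, -4.783) m/s; the water relative to ground = (0.000, 3.100) m/s.
Velocity relative to ground = (-4.833, -4.783) + (0.000, 3.100) = (-4.833, -1.683) m/s.
Bearing = atan2(-4.83, -1.68) = 250.80° clockwise from north.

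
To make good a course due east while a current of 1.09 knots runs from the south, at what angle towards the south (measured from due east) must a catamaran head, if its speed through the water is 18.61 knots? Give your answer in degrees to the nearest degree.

3°

The current pushes perpendicular to the desired track; the heading must have a component into the current equal to 1.09 knots: 18.61 sin θ = 1.09.
sin θ = 0.0586, so θ = 3.358°.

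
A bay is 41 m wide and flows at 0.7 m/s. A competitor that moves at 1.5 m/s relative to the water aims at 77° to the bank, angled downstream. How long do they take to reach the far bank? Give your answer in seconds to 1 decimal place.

28.1 s

The component of the competitor's velocity perpendicular to the bank is 1.5 × sin 77° = 1.462 m/s.
The flow acts along the bank and has no component across it.
Time = 41 / 1.462 = 28.052 s.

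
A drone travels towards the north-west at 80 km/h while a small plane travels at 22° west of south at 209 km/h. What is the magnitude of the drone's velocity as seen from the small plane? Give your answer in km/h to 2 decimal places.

251.29 km/h

Taking east as x and north as y: drone velocity = (-56.569, 56.569) km/h; small plane velocity = (-78.293, -193.781) km/h.
Velocity of drone relative to small plane = (-56.569, 56.569) − (-78.293, -193.781) = (21.724, 250.350) km/h.
Magnitude = |(21.724, 250.350)| = 251.291 km/h.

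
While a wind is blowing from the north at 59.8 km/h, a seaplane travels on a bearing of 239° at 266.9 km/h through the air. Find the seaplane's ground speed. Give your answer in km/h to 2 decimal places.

Taking east as x and north as y: velocity relative to the air = (-228.778, -137.464) km/h; the air relative to ground = (0.000, -59.800) km/h.
Velocity relative to ground = (-228.778, -137.464) + (0.000, -59.800) = (-228.778, -197.264) km/h.
Speed = |(-228.778, -197.264)| = 302.080 km/h.

302.08 km/h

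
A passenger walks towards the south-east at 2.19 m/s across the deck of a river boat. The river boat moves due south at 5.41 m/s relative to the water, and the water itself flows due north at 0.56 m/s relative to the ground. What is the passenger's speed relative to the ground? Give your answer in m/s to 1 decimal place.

In east/north components (m/s): passenger relative to river boat = (1.549, -1.549); river boat relative to water = (0.000, -5.410); water relative to ground = (0.000, 0.560).
Sum = (1.549, -6.399) m/s.
Speed = |(1.549, -6.399)| = 6.583 m/s.

6.6 m/s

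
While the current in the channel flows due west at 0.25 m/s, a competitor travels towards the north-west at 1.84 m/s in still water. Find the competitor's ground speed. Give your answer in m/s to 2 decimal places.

Taking east as x and north as y: velocity relative to the water = (-1.301, 1.301) m/s; the water relative to ground = (-0.250, 0.000) m/s.
Velocity relative to ground = (-1.301, 1.301) + (-0.250, 0.000) = (-1.551, 1.301) m/s.
Speed = |(-1.551, 1.301)| = 2.025 m/s.

2.02 m/s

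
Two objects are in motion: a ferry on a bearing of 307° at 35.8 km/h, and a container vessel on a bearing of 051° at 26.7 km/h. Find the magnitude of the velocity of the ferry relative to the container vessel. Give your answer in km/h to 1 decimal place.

49.6 km/h

Taking east as x and north as y: ferry velocity = (-28.591, 21.545) km/h; container vessel velocity = (20.750, 16.803) km/h.
Velocity of ferry relative to container vessel = (-28.591, 21.545) − (20.750, 16.803) = (-49.341, 4.742) km/h.
Magnitude = |(-49.341, 4.742)| = 49.568 km/h.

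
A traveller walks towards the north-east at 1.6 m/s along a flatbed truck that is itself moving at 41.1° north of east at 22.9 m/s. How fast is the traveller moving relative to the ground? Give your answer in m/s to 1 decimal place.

Taking east as x and north as y: flatbed truck velocity = (17.257, 15.054) m/s; traveller velocity relative to flatbed truck = (1.131, 1.131) m/s.
Velocity relative to ground = (17.257, 15.054) + (1.131, 1.131) = (18.388, 16.185) m/s.
Speed = |(18.388, 16.185)| = 24.497 m/s.

24.5 m/s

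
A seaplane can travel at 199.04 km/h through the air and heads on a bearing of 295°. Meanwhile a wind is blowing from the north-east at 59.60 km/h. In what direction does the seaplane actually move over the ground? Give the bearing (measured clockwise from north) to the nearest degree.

281°

Taking east as x and north as y: velocity relative to the air = (-180.392, 84.118) km/h; the air relative to ground = (-42.144, -42.144) km/h.
Velocity relative to ground = (-180.392, 84.118) + (-42.144, -42.144) = (-222.535, 41.974) km/h.
Bearing = atan2(-222.54, 41.97) = 280.68° clockwise from north.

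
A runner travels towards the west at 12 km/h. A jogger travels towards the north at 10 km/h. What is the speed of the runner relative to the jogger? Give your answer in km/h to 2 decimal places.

Taking east as x and north as y: runner velocity = (-12.000, 0.000) km/h; jogger velocity = (0.000, 10.000) km/h.
Velocity of runner relative to jogger = (-12.000, 0.000) − (0.000, 10.000) = (-12.000, -10.000) km/h.
Magnitude = |(-12.000, -10.000)| = 15.620 km/h.

15.62 km/h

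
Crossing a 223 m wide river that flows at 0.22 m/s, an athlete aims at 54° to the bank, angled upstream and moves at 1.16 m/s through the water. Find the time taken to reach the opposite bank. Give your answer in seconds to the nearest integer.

238 s

The component of the athlete's velocity perpendicular to the bank is 1.16 × sin 54° = 0.938 m/s.
The flow acts along the bank and has no component across it.
Time = 223 / 0.938 = 237.623 s.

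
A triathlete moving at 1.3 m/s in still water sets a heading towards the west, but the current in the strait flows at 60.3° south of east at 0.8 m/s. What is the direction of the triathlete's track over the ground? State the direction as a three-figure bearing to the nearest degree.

Taking east as x and north as y: velocity relative to the water = (-1.300, 0.000) m/s; the water relative to ground = (0.396, -0.695) m/s.
Velocity relative to ground = (-1.300, 0.000) + (0.396, -0.695) = (-0.904, -0.695) m/s.
Bearing = atan2(-0.90, -0.69) = 232.44° clockwise from north.

232°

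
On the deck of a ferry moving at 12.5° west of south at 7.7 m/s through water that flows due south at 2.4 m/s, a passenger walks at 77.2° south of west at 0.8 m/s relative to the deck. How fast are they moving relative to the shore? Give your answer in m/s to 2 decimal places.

In east/north components (m/s): passenger relative to ferry = (-0.177, -0.780); ferry relative to water = (-1.667, -7.517); water relative to ground = (0.000, -2.400).
Sum = (-1.844, -10.698) m/s.
Speed = |(-1.844, -10.698)| = 10.855 m/s.

10.86 m/s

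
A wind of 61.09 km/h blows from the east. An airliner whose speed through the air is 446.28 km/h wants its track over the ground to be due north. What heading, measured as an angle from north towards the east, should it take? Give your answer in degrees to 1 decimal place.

7.9°

The wind pushes perpendicular to the desired track; the heading must have a component into the wind equal to 61.09 km/h: 446.28 sin θ = 61.09.
sin θ = 0.1369, so θ = 7.868°.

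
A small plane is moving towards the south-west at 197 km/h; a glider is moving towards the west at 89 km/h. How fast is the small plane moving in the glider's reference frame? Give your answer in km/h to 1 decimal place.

148.1 km/h

Taking east as x and north as y: small plane velocity = (-139.300, -139.300) km/h; glider velocity = (-89.000, 0.000) km/h.
Velocity of small plane relative to glider = (-139.300, -139.300) − (-89.000, 0.000) = (-50.300, -139.300) km/h.
Magnitude = |(-50.300, -139.300)| = 148.103 km/h.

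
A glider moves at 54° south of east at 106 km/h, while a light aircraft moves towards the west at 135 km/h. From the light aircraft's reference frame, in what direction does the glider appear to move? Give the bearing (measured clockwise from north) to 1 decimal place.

113.5°

Taking east as x and north as y: glider velocity = (62.305, -85.756) km/h; light aircraft velocity = (-135.000, 0.000) km/h.
Velocity of glider relative to light aircraft = (62.305, -85.756) − (-135.000, 0.000) = (197.305, -85.756) km/h.
Bearing = atan2(197.31, -85.76) = 113.49° clockwise from north.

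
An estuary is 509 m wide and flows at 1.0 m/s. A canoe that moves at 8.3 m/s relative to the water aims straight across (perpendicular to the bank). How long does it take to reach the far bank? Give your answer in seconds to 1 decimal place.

61.3 s

The component of the canoe's velocity perpendicular to the bank is 8.3 m/s.
The current is parallel to the bank, so it does not affect the crossing time.
Time = 509 / 8.300 = 61.325 s.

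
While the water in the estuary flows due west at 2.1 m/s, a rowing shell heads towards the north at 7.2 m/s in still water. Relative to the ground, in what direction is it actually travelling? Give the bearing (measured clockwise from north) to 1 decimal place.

343.7°

Taking east as x and north as y: velocity relative to the water = (0.000, 7.200) m/s; the water relative to ground = (-2.100, 0.000) m/s.
Velocity relative to ground = (0.000, 7.200) + (-2.100, 0.000) = (-2.100, 7.200) m/s.
Bearing = atan2(-2.10, 7.20) = 343.74° clockwise from north.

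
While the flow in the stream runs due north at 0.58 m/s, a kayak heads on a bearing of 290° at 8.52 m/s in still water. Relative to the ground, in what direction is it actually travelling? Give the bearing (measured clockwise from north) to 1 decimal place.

293.6°

Taking east as x and north as y: velocity relative to the water = (-8.006, 2.914) m/s; the water relative to ground = (0.000, 0.580) m/s.
Velocity relative to ground = (-8.006, 2.914) + (0.000, 0.580) = (-8.006, 3.494) m/s.
Bearing = atan2(-8.01, 3.49) = 293.58° clockwise from north.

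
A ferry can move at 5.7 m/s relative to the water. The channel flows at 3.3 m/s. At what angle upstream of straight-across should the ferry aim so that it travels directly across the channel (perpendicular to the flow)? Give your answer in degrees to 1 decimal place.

To cancel the current, the upstream component of the ferry's velocity must equal the flow: 5.7 sin θ = 3.3.
sin θ = 3.3 / 5.7 = 0.5789.
θ = arcsin(0.5789) = 35.377°.

35.4°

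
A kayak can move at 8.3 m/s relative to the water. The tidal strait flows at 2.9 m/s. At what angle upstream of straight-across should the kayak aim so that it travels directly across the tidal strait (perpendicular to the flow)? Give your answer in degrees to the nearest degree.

20°

To cancel the current, the upstream component of the kayak's velocity must equal the flow: 8.3 sin θ = 2.9.
sin θ = 2.9 / 8.3 = 0.3494.
θ = arcsin(0.3494) = 20.450°.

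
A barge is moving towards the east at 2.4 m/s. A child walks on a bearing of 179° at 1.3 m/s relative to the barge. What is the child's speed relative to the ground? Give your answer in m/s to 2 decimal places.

2.75 m/s

Taking east as x and north as y: barge velocity = (2.400, 0.000) m/s; child velocity relative to barge = (0.023, -1.300) m/s.
Velocity relative to ground = (2.400, 0.000) + (0.023, -1.300) = (2.423, -1.300) m/s.
Speed = |(2.423, -1.300)| = 2.749 m/s.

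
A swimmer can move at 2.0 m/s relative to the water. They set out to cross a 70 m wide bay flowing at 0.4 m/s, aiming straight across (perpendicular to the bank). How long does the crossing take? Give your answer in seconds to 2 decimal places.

The component of the swimmer's velocity perpendicular to the bank is 2.0 m/s.
The current is parallel to the bank, so it does not affect the crossing time.
Time = 70 / 2.000 = 35.000 s.

35.00 s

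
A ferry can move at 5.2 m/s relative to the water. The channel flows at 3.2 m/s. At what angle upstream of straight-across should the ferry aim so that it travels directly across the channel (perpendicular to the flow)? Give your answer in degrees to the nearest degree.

38°

To cancel the current, the upstream component of the ferry's velocity must equal the flow: 5.2 sin θ = 3.2.
sin θ = 3.2 / 5.2 = 0.6154.
θ = arcsin(0.6154) = 37.980°.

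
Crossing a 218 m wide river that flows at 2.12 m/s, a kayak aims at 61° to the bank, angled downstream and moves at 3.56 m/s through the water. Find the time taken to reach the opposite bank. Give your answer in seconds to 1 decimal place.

The component of the kayak's velocity perpendicular to the bank is 3.56 × sin 61° = 3.114 m/s.
The current is parallel to the bank, so it does not affect the crossing time.
Time = 218 / 3.114 = 70.014 s.

70.0 s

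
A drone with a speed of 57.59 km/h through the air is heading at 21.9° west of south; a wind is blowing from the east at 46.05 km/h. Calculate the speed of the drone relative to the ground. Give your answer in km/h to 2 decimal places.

Taking east as x and north as y: velocity relative to the air = (-21.480, -53.434) km/h; the air relative to ground = (-46.050, 0.000) km/h.
Velocity relative to ground = (-21.480, -53.434) + (-46.050, 0.000) = (-67.530, -53.434) km/h.
Speed = |(-67.530, -53.434)| = 86.114 km/h.

86.11 km/h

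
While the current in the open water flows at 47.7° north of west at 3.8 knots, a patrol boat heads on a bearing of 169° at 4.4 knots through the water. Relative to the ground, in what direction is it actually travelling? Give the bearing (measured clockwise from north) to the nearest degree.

Taking east as x and north as y: velocity relative to the water = (0.840, -4.319) knots; the water relative to ground = (-2.557, 2.811) knots.
Velocity relative to ground = (0.840, -4.319) + (-2.557, 2.811) = (-1.718, -1.509) knots.
Bearing = atan2(-1.72, -1.51) = 228.71° clockwise from north.

229°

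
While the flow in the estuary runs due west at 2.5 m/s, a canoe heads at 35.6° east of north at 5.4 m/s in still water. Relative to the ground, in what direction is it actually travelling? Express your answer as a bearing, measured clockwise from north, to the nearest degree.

Taking east as x and north as y: velocity relative to the water = (3.143, 4.391) m/s; the water relative to ground = (-2.500, 0.000) m/s.
Velocity relative to ground = (3.143, 4.391) + (-2.500, 0.000) = (0.643, 4.391) m/s.
Bearing = atan2(0.64, 4.39) = 8.34° clockwise from north.

008°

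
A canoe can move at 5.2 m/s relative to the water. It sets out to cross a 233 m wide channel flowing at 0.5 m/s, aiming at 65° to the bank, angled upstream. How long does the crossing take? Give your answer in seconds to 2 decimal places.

49.44 s

The component of the canoe's velocity perpendicular to the bank is 5.2 × sin 65° = 4.713 m/s.
The current is parallel to the bank, so it does not affect the crossing time.
Time = 233 / 4.713 = 49.440 s.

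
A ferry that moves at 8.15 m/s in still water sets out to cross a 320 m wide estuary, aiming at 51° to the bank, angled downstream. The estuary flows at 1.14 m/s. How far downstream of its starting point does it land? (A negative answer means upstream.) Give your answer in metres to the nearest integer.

Perpendicular speed = 6.334 m/s; crossing time = 320 / 6.334 = 50.523 s.
Net downstream speed = 6.269 m/s.
Drift = 6.269 × 50.523 = 316.727 m (downstream).

317 m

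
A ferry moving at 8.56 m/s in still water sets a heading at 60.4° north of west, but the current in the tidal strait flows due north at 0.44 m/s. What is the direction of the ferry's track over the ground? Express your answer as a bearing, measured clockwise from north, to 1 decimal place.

331.8°

Taking east as x and north as y: velocity relative to the water = (-4.228, 7.443) m/s; the water relative to ground = (0.000, 0.440) m/s.
Velocity relative to ground = (-4.228, 7.443) + (0.000, 0.440) = (-4.228, 7.883) m/s.
Bearing = atan2(-4.23, 7.88) = 331.79° clockwise from north.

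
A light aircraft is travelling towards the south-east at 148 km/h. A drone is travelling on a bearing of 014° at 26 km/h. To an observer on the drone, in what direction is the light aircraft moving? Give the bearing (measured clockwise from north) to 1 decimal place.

142.9°

Taking east as x and north as y: light aircraft velocity = (104.652, -104.652) km/h; drone velocity = (6.290, 25.228) km/h.
Velocity of light aircraft relative to drone = (104.652, -104.652) − (6.290, 25.228) = (98.362, -129.879) km/h.
Bearing = atan2(98.36, -129.88) = 142.86° clockwise from north.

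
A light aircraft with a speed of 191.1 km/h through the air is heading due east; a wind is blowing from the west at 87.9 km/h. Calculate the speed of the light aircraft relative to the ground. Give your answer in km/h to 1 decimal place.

Taking east as x and north as y: velocity relative to the air = (191.100, 0.000) km/h; the air relative to ground = (87.900, 0.000) km/h.
Velocity relative to ground = (191.100, 0.000) + (87.900, 0.000) = (279.000, 0.000) km/h.
Speed = |(279.000, 0.000)| = 279.000 km/h.

279.0 km/h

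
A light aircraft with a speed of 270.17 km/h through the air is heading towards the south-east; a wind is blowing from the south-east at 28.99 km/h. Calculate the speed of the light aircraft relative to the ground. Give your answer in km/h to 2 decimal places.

241.18 km/h

Taking east as x and north as y: velocity relative to the air = (191.039, -191.039) km/h; the air relative to ground = (-20.499, 20.499) km/h.
Velocity relative to ground = (191.039, -191.039) + (-20.499, 20.499) = (170.540, -170.540) km/h.
Speed = |(170.540, -170.540)| = 241.180 km/h.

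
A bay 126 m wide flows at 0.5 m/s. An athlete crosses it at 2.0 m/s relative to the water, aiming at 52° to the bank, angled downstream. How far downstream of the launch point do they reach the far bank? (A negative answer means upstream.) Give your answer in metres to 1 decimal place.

Perpendicular speed = 1.576 m/s; crossing time = 126 / 1.576 = 79.948 s.
Net downstream speed = 1.731 m/s.
Drift = 1.731 × 79.948 = 138.416 m (downstream).

138.4 m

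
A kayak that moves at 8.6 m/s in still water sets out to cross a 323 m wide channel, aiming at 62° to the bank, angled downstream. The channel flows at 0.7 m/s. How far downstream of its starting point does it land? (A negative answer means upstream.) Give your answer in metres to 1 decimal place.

Perpendicular speed = 7.593 m/s; crossing time = 323 / 7.593 = 42.537 s.
Net downstream speed = 4.737 m/s.
Drift = 4.737 × 42.537 = 201.518 m (downstream).

201.5 m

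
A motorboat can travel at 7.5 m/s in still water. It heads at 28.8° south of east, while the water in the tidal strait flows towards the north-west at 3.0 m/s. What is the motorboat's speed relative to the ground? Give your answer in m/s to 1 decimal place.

4.7 m/s

Taking east as x and north as y: velocity relative to the water = (6.572, -3.613) m/s; the water relative to ground = (-2.121, 2.121) m/s.
Velocity relative to ground = (6.572, -3.613) + (-2.121, 2.121) = (4.451, -1.492) m/s.
Speed = |(4.451, -1.492)| = 4.694 m/s.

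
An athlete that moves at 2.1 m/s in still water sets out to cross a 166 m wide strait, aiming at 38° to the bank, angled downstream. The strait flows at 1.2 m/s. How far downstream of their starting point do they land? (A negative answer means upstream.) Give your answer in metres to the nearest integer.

Perpendicular speed = 1.293 m/s; crossing time = 166 / 1.293 = 128.395 s.
Net downstream speed = 2.855 m/s.
Drift = 2.855 × 128.395 = 366.544 m (downstream).

367 m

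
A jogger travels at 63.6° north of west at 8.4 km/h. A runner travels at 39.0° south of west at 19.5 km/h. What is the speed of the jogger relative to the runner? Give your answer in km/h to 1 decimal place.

Taking east as x and north as y: jogger velocity = (-3.735, 7.524) km/h; runner velocity = (-15.154, -12.272) km/h.
Velocity of jogger relative to runner = (-3.735, 7.524) − (-15.154, -12.272) = (11.419, 19.796) km/h.
Magnitude = |(11.419, 19.796)| = 22.853 km/h.

22.9 km/h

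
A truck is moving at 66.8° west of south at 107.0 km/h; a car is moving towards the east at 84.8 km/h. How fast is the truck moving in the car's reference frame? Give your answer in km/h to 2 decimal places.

Taking east as x and north as y: truck velocity = (-98.347, -42.152) km/h; car velocity = (84.800, 0.000) km/h.
Velocity of truck relative to car = (-98.347, -42.152) − (84.800, 0.000) = (-183.147, -42.152) km/h.
Magnitude = |(-183.147, -42.152)| = 187.936 km/h.

187.94 km/h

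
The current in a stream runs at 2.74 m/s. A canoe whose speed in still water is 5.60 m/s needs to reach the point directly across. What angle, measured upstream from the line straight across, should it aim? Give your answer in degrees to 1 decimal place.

To cancel the current, the upstream component of the canoe's velocity must equal the flow: 5.60 sin θ = 2.74.
sin θ = 2.74 / 5.60 = 0.4893.
θ = arcsin(0.4893) = 29.294°.

29.3°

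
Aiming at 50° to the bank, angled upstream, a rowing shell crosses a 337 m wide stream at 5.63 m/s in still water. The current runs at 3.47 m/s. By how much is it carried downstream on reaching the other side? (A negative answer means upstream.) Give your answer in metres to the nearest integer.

Perpendicular speed = 4.313 m/s; crossing time = 337 / 4.313 = 78.139 s.
Net downstream speed = -0.149 m/s.
Drift = -0.149 × 78.139 = -11.634 m (upstream).

-12 m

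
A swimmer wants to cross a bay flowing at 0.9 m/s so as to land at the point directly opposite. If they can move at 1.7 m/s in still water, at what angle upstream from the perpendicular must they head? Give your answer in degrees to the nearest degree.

32°

To cancel the current, the upstream component of the swimmer's velocity must equal the flow: 1.7 sin θ = 0.9.
sin θ = 0.9 / 1.7 = 0.5294.
θ = arcsin(0.5294) = 31.966°.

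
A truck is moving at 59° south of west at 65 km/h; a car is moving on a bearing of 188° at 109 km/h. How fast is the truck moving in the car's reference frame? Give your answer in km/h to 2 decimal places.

Taking east as x and north as y: truck velocity = (-33.477, -55.716) km/h; car velocity = (-15.170, -107.939) km/h.
Velocity of truck relative to car = (-33.477, -55.716) − (-15.170, -107.939) = (-18.308, 52.223) km/h.
Magnitude = |(-18.308, 52.223)| = 55.339 km/h.

55.34 km/h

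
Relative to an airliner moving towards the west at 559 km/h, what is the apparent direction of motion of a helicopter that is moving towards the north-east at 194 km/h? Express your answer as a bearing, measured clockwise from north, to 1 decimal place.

Taking east as x and north as y: helicopter velocity = (137.179, 137.179) km/h; airliner velocity = (-559.000, 0.000) km/h.
Velocity of helicopter relative to airliner = (137.179, 137.179) − (-559.000, 0.000) = (696.179, 137.179) km/h.
Bearing = atan2(696.18, 137.18) = 78.85° clockwise from north.

078.9°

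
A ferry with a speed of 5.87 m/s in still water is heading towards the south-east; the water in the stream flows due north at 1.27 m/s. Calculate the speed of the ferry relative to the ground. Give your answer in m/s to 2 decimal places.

Taking east as x and north as y: velocity relative to the water = (4.151, -4.151) m/s; the water relative to ground = (0.000, 1.270) m/s.
Velocity relative to ground = (4.151, -4.151) + (0.000, 1.270) = (4.151, -2.881) m/s.
Speed = |(4.151, -2.881)| = 5.052 m/s.

5.05 m/s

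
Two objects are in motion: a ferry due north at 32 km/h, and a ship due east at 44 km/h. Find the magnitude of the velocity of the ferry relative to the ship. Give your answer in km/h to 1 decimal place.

54.4 km/h

Taking east as x and north as y: ferry velocity = (0.000, 32.000) km/h; ship velocity = (44.000, 0.000) km/h.
Velocity of ferry relative to ship = (0.000, 32.000) − (44.000, 0.000) = (-44.000, 32.000) km/h.
Magnitude = |(-44.000, 32.000)| = 54.406 km/h.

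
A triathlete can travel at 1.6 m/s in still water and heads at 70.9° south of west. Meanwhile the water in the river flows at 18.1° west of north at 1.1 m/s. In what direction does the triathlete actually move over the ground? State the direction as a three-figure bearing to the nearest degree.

242°

Taking east as x and north as y: velocity relative to the water = (-0.524, -1.512) m/s; the water relative to ground = (-0.342, 1.046) m/s.
Velocity relative to ground = (-0.524, -1.512) + (-0.342, 1.046) = (-0.865, -0.466) m/s.
Bearing = atan2(-0.87, -0.47) = 241.68° clockwise from north.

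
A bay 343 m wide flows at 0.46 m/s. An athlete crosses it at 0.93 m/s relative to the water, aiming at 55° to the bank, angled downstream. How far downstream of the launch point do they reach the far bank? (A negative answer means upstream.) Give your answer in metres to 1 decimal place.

Perpendicular speed = 0.762 m/s; crossing time = 343 / 0.762 = 450.243 s.
Net downstream speed = 0.993 m/s.
Drift = 0.993 × 450.243 = 447.283 m (downstream).

447.3 m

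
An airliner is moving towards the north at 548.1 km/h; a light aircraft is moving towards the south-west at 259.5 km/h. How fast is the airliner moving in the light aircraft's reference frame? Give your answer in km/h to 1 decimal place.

Taking east as x and north as y: airliner velocity = (0.000, 548.100) km/h; light aircraft velocity = (-183.494, -183.494) km/h.
Velocity of airliner relative to light aircraft = (0.000, 548.100) − (-183.494, -183.494) = (183.494, 731.594) km/h.
Magnitude = |(183.494, 731.594)| = 754.255 km/h.

754.3 km/h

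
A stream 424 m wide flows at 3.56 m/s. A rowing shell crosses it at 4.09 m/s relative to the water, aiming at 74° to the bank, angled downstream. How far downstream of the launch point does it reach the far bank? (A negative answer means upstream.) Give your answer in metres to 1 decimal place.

505.5 m

Perpendicular speed = 3.932 m/s; crossing time = 424 / 3.932 = 107.845 s.
Net downstream speed = 4.687 m/s.
Drift = 4.687 × 107.845 = 505.509 m (downstream).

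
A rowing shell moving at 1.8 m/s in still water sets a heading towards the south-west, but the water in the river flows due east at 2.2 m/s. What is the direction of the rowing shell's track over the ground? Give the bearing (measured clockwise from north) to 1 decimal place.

Taking east as x and north as y: velocity relative to the water = (-1.273, -1.273) m/s; the water relative to ground = (2.200, 0.000) m/s.
Velocity relative to ground = (-1.273, -1.273) + (2.200, 0.000) = (0.927, -1.273) m/s.
Bearing = atan2(0.93, -1.27) = 143.93° clockwise from north.

143.9°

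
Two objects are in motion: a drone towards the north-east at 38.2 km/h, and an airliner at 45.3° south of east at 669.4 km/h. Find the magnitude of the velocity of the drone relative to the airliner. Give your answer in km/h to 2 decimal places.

670.69 km/h

Taking east as x and north as y: drone velocity = (27.011, 27.011) km/h; airliner velocity = (470.852, -475.809) km/h.
Velocity of drone relative to airliner = (27.011, 27.011) − (470.852, -475.809) = (-443.841, 502.821) km/h.
Magnitude = |(-443.841, 502.821)| = 670.689 km/h.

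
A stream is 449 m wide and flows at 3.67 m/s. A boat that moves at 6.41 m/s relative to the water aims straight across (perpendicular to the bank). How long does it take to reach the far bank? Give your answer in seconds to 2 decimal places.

70.05 s

The component of the boat's velocity perpendicular to the bank is 6.41 m/s.
The flow acts along the bank and has no component across it.
Time = 449 / 6.410 = 70.047 s.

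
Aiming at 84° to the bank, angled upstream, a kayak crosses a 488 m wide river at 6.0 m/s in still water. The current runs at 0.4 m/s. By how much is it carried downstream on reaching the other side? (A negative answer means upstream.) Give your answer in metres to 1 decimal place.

-18.6 m

Perpendicular speed = 5.967 m/s; crossing time = 488 / 5.967 = 81.781 s.
Net downstream speed = -0.227 m/s.
Drift = -0.227 × 81.781 = -18.578 m (upstream).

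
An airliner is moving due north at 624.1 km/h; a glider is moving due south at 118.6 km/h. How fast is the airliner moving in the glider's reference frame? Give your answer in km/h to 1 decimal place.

742.7 km/h

Taking east as x and north as y: airliner velocity = (0.000, 624.100) km/h; glider velocity = (0.000, -118.600) km/h.
Velocity of airliner relative to glider = (0.000, 624.100) − (0.000, -118.600) = (0.000, 742.700) km/h.
Magnitude = |(0.000, 742.700)| = 742.700 km/h.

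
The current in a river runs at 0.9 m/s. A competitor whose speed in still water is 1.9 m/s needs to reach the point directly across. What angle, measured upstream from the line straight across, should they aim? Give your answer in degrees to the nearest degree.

28°

To cancel the current, the upstream component of the competitor's velocity must equal the flow: 1.9 sin θ = 0.9.
sin θ = 0.9 / 1.9 = 0.4737.
θ = arcsin(0.4737) = 28.274°.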